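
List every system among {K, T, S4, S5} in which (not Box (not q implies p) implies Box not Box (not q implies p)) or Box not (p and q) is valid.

S4-tableau for the negation not ((not Box (not q implies p) implies Box not Box (not q implies p)) or Box not (p and q)):
1. not ((not Box (not q implies p) implies Box not Box (not q implies p)) or Box not (p and q)), 0
2. not (not Box (not q implies p) implies Box not Box (not q implies p)), 0   [neg-or-rule on 1]
3. not Box not (p and q), 0   [neg-or-rule on 1]
4. not Box (not q implies p), 0   [neg-implies-rule on 2]
5. not Box not Box (not q implies p), 0   [neg-implies-rule on 2]
6. p and q, 1   [neg-Box-rule on 3: fresh world 1, 0R1]
7. p, 1   [and-rule on 6]
8. q, 1   [and-rule on 6]
9. not (not q implies p), 2   [neg-Box-rule on 4: fresh world 2, 0R2]
10. not q, 2   [neg-implies-rule on 9]
11. not p, 2   [neg-implies-rule on 9]
12. Box (not q implies p), 3   [neg-Box-rule on 5: fresh world 3, 0R3]
13. not q implies p, 3   [Box-rule on 12 via 3R3]
14. p, 3   [implies-rule on 13 (branches; this branch)]
Accessibility: 0R0, 0R1, 0R2, 0R3, 1R1, 2R2, 3R3
Complete open branch: countermodel on an S4-frame, so not valid in S4, nor in K, T (the same frame is also a K-frame and a T-frame).
S5-tableau for the negation not ((not Box (not q implies p) implies Box not Box (not q implies p)) or Box not (p and q)):
1. not ((not Box (not q implies p) implies Box not Box (not q implies p)) or Box not (p and q)), 0
2. not (not Box (not q implies p) implies Box not Box (not q implies p)), 0   [neg-or-rule on 1]
3. not Box not (p and q), 0   [neg-or-rule on 1]
4. not Box (not q implies p), 0   [neg-implies-rule on 2]
5. not Box not Box (not q implies p), 0   [neg-implies-rule on 2]
6. p and q, 1   [neg-Box-rule on 3: fresh world 1, 0R1]
7. p, 1   [and-rule on 6]
8. q, 1   [and-rule on 6]
9. not (not q implies p), 2   [neg-Box-rule on 4: fresh world 2, 0R2]
10. not q, 2   [neg-implies-rule on 9]
11. not p, 2   [neg-implies-rule on 9]
12. Box (not q implies p), 3   [neg-Box-rule on 5: fresh world 3, 0R3]
13. not q implies p, 0   [Box-rule on 12 via 3R0]
14. not q implies p, 1   [Box-rule on 12 via 3R1]
15. not q implies p, 2   [Box-rule on 12 via 3R2]
16. not q implies p, 3   [Box-rule on 12 via 3R3]
17. p, 0   [implies-rule on 13 (branches; this branch)]
18. p, 2   [implies-rule on 15 (branches; this branch)]
Accessibility: 0R0, 0R1, 0R2, 0R3, 1R0, 1R1, 1R2, 1R3, 2R0, 2R1, 2R2, 2R3, 3R0, 3R1, 3R2, 3R3
Branch closes: p and not p both at 2.
Every branch closes (one shown): valid in S5.

S5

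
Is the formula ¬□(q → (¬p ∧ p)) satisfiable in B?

Yes, satisfiable

1. ¬□(q → (¬p ∧ p)), 0
2. ¬(q → (¬p ∧ p)), 1
3. q, 1
4. ¬(¬p ∧ p), 1
5. ¬p, 1
Accessibility: 0R0, 0R1, 1R0, 1R1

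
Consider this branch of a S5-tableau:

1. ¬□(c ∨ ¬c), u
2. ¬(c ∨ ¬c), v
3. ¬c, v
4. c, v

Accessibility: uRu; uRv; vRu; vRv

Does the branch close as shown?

Closed

Both c and ¬c appear at v.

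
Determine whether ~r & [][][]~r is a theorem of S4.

Tableau for the negation ~(~r & [][][]~r):
1. ~(~r & [][][]~r), 0
2. ~[][][]~r, 0   [~&-rule on 1 (branches; this branch)]
3. ~[][]~r, 1   [~[]-rule on 2: fresh world 1, 0R1]
4. ~[]~r, 2   [~[]-rule on 3: fresh world 2, 1R2]
5. r, 3   [~[]-rule on 4: fresh world 3, 2R3]
Accessibility: 0R0, 0R1, 0R2, 0R3, 1R1, 1R2, 1R3, 2R2, 2R3, 3R3
The negation has an open branch (countermodel exists).

No, not valid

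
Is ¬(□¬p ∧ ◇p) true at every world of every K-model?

Valid in K

Tableau for the negation □¬p ∧ ◇p:
1. □¬p ∧ ◇p, 0
2. □¬p, 0
3. ◇p, 0
4. p, 1
5. ¬p, 1
Accessibility: 0R1
Branch closes: p and ¬p both at 1.
Every branch of the negation's tableau closes; the branch above is one of them.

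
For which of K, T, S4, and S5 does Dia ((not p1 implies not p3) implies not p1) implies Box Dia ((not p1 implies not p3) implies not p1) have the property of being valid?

S4-tableau for the negation not (Dia ((not p1 implies not p3) implies not p1) implies Box Dia ((not p1 implies not p3) implies not p1)):
1. not (Dia ((not p1 implies not p3) implies not p1) implies Box Dia ((not p1 implies not p3) implies not p1)), w0
2. Dia ((not p1 implies not p3) implies not p1), w0
3. not Box Dia ((not p1 implies not p3) implies not p1), w0
4. (not p1 implies not p3) implies not p1, w1
5. not p1, w1
6. not Dia ((not p1 implies not p3) implies not p1), w2
7. not ((not p1 implies not p3) implies not p1), w2
8. not p1 implies not p3, w2
9. p1, w2
10. not p3, w2
Accessibility: w0Rw0, w0Rw1, w0Rw2, w1Rw1, w2Rw2
Complete open branch: countermodel on an S4-frame, so not valid in S4, nor in K, T (the same frame is also a K-frame and a T-frame).
S5-tableau for the negation not (Dia ((not p1 implies not p3) implies not p1) implies Box Dia ((not p1 implies not p3) implies not p1)):
1. not (Dia ((not p1 implies not p3) implies not p1) implies Box Dia ((not p1 implies not p3) implies not p1)), w0
2. Dia ((not p1 implies not p3) implies not p1), w0
3. not Box Dia ((not p1 implies not p3) implies not p1), w0
4. (not p1 implies not p3) implies not p1, w1
5. not (not p1 implies not p3), w1
6. not p1, w1
7. p3, w1
8. not Dia ((not p1 implies not p3) implies not p1), w2
9. not ((not p1 implies not p3) implies not p1), w0
10. not p1 implies not p3, w0
11. p1, w0
12. not ((not p1 implies not p3) implies not p1), w1
13. not p1 implies not p3, w1
14. p1, w1
Accessibility: w0Rw0, w0Rw1, w0Rw2, w1Rw0, w1Rw1, w1Rw2, w2Rw0, w2Rw1, w2Rw2
Branch closes: p1 and not p1 both at w1.
Every branch closes (one shown): valid in S5.

S5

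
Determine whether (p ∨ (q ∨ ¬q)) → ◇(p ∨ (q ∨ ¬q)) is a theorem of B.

Tableau for the negation ¬((p ∨ (q ∨ ¬q)) → ◇(p ∨ (q ∨ ¬q))):
1. ¬((p ∨ (q ∨ ¬q)) → ◇(p ∨ (q ∨ ¬q))), w0
2. p ∨ (q ∨ ¬q), w0
3. ¬◇(p ∨ (q ∨ ¬q)), w0
4. ¬(p ∨ (q ∨ ¬q)), w0
5. ¬p, w0
6. ¬(q ∨ ¬q), w0
7. ¬q, w0
8. q, w0
Accessibility: w0Rw0
Branch closes: q and ¬q both at w0.
Every branch of the negation's tableau closes; the branch above is one of them.

Yes, valid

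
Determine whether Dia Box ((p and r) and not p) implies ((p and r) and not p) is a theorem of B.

Valid

Tableau for the negation not (Dia Box ((p and r) and not p) implies ((p and r) and not p)):
1. not (Dia Box ((p and r) and not p) implies ((p and r) and not p)), w0
2. Dia Box ((p and r) and not p), w0
3. not ((p and r) and not p), w0
4. not (p and r), w0
5. not r, w0
6. Box ((p and r) and not p), w1
7. (p and r) and not p, w0
8. p and r, w0
9. not p, w0
10. p, w0
11. r, w0
Accessibility: w0Rw0, w0Rw1, w1Rw0, w1Rw1
Branch closes: p and not p both at w0.
Every branch of the negation's tableau closes; the branch above is one of them.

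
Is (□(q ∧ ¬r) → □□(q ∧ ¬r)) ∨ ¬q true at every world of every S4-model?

Tableau for the negation ¬((□(q ∧ ¬r) → □□(q ∧ ¬r)) ∨ ¬q):
1. ¬((□(q ∧ ¬r) → □□(q ∧ ¬r)) ∨ ¬q), u
2. ¬(□(q ∧ ¬r) → □□(q ∧ ¬r)), u
3. q, u
4. □(q ∧ ¬r), u
5. ¬□□(q ∧ ¬r), u
6. q ∧ ¬r, u
7. ¬r, u
8. ¬□(q ∧ ¬r), v
9. q ∧ ¬r, v
10. q, v
11. ¬r, v
12. ¬(q ∧ ¬r), w
13. q ∧ ¬r, w
14. q, w
15. ¬r, w
16. r, w
Accessibility: uRu, uRv, uRw, vRv, vRw, wRw
Branch closes: r and ¬r both at w.
Every branch of the negation's tableau closes; the branch above is one of them.

Valid in S4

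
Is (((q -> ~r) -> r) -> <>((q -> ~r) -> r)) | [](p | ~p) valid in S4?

Tableau for the negation ~((((q -> ~r) -> r) -> <>((q -> ~r) -> r)) | [](p | ~p)):
1. ~((((q -> ~r) -> r) -> <>((q -> ~r) -> r)) | [](p | ~p)), w0
2. ~(((q -> ~r) -> r) -> <>((q -> ~r) -> r)), w0   [~|-rule on 1]
3. ~[](p | ~p), w0   [~|-rule on 1]
4. (q -> ~r) -> r, w0   [~->-rule on 2]
5. ~<>((q -> ~r) -> r), w0   [~->-rule on 2]
6. ~((q -> ~r) -> r), w0   [~<>-rule on 5 via w0Rw0]
7. q -> ~r, w0   [~->-rule on 6]
8. ~r, w0   [~->-rule on 6]
9. ~(q -> ~r), w0   [->-rule on 4 (branches; this branch)]
10. q, w0   [~->-rule on 9]
11. r, w0   [~->-rule on 9]
Accessibility: w0Rw0
Branch closes: r and ~r both at w0.
All branches of the negation close; one closing branch shown above.

Yes, valid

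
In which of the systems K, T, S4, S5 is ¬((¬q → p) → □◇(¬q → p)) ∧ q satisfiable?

K, T, S4

S5-tableau for the formula:
1. ¬((¬q → p) → □◇(¬q → p)) ∧ q, u
2. ¬((¬q → p) → □◇(¬q → p)), u
3. q, u
4. ¬q → p, u
5. ¬□◇(¬q → p), u
6. p, u
7. ¬◇(¬q → p), v
8. ¬(¬q → p), u
9. ¬q, u
10. ¬p, u
Accessibility: uRu, uRv, vRu, vRv
Branch closes: q and ¬q both at u.
Every branch closes (one shown): unsatisfiable in S5.
S4-tableau for the formula:
1. ¬((¬q → p) → □◇(¬q → p)) ∧ q, u
2. ¬((¬q → p) → □◇(¬q → p)), u
3. q, u
4. ¬q → p, u
5. ¬□◇(¬q → p), u
6. p, u
7. ¬◇(¬q → p), v
8. ¬(¬q → p), v
9. ¬q, v
10. ¬p, v
Accessibility: uRu, uRv, vRv
Complete open branch: satisfiable in S4, hence also in K, T (this S4-model is also a K-model and a T-model).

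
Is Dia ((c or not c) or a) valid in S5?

Valid in S5

Tableau for the negation not Dia ((c or not c) or a):
1. not Dia ((c or not c) or a), w0
2. not ((c or not c) or a), w0
3. not (c or not c), w0
4. not a, w0
5. not c, w0
6. c, w0
Accessibility: w0Rw0
Branch closes: c and not c both at w0.
Every branch of the negation's tableau closes; the branch above is one of them.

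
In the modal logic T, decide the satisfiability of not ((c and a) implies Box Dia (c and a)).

1. not ((c and a) implies Box Dia (c and a)), 0
2. c and a, 0
3. not Box Dia (c and a), 0
4. c, 0
5. a, 0
6. not Dia (c and a), 1
7. not (c and a), 1
8. not a, 1
Accessibility: 0R0, 0R1, 1R1

Satisfiable (open branch found)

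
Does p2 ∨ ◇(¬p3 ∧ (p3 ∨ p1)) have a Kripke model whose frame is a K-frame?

1. p2 ∨ ◇(¬p3 ∧ (p3 ∨ p1)), w0
2. ◇(¬p3 ∧ (p3 ∨ p1)), w0
3. ¬p3 ∧ (p3 ∨ p1), w1
4. ¬p3, w1
5. p3 ∨ p1, w1
6. p1, w1
Accessibility: w0Rw1

Yes, satisfiable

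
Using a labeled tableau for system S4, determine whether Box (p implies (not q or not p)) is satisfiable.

Satisfiable (open branch found)

1. Box (p implies (not q or not p)), w0
2. p implies (not q or not p), w0
3. not q or not p, w0
4. not p, w0
Accessibility: w0Rw0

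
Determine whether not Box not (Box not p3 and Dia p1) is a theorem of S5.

Tableau for the negation Box not (Box not p3 and Dia p1):
1. Box not (Box not p3 and Dia p1), 0
2. not (Box not p3 and Dia p1), 0
3. not Dia p1, 0
4. not p1, 0
Accessibility: 0R0
The negation has an open branch (countermodel exists).

Not valid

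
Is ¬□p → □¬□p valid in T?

Invalid (countermodel exists)

Tableau for the negation ¬(¬□p → □¬□p):
1. ¬(¬□p → □¬□p), u
2. ¬□p, u
3. ¬□¬□p, u
4. ¬p, v
5. □p, w
6. p, w
Accessibility: uRu, uRv, uRw, vRv, wRw
The negation has an open branch (countermodel exists).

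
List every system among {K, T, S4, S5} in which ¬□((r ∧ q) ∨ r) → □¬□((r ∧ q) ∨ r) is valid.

S4-tableau for the negation ¬(¬□((r ∧ q) ∨ r) → □¬□((r ∧ q) ∨ r)):
1. ¬(¬□((r ∧ q) ∨ r) → □¬□((r ∧ q) ∨ r)), u
2. ¬□((r ∧ q) ∨ r), u
3. ¬□¬□((r ∧ q) ∨ r), u
4. ¬((r ∧ q) ∨ r), v
5. ¬(r ∧ q), v
6. ¬r, v
7. ¬q, v
8. □((r ∧ q) ∨ r), w
9. (r ∧ q) ∨ r, w
10. r, w
Accessibility: uRu, uRv, uRw, vRv, wRw
Complete open branch: countermodel on an S4-frame, so not valid in S4, nor in K, T (the same frame is also a K-frame and a T-frame).
S5-tableau for the negation ¬(¬□((r ∧ q) ∨ r) → □¬□((r ∧ q) ∨ r)):
1. ¬(¬□((r ∧ q) ∨ r) → □¬□((r ∧ q) ∨ r)), u
2. ¬□((r ∧ q) ∨ r), u
3. ¬□¬□((r ∧ q) ∨ r), u
4. ¬((r ∧ q) ∨ r), v
5. ¬(r ∧ q), v
6. ¬r, v
7. ¬q, v
8. □((r ∧ q) ∨ r), w
9. (r ∧ q) ∨ r, u
10. (r ∧ q) ∨ r, v
11. (r ∧ q) ∨ r, w
12. r ∧ q, u
13. r, u
14. q, u
15. r ∧ q, v
16. r, v
17. q, v
Accessibility: uRu, uRv, uRw, vRu, vRv, vRw, wRu, wRv, wRw
Branch closes: r and ¬r both at v.
Every branch closes (one shown): valid in S5.

S5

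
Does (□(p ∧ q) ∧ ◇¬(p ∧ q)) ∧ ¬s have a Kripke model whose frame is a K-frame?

Unsatisfiable (every branch closes)

1. (□(p ∧ q) ∧ ◇¬(p ∧ q)) ∧ ¬s, 0
2. □(p ∧ q) ∧ ◇¬(p ∧ q), 0
3. ¬s, 0
4. □(p ∧ q), 0
5. ◇¬(p ∧ q), 0
6. ¬(p ∧ q), 1
7. p ∧ q, 1
8. p, 1
9. q, 1
10. ¬q, 1
Accessibility: 0R1
Branch closes: q and ¬q both at 1.
Every branch closes; the branch above is one of them.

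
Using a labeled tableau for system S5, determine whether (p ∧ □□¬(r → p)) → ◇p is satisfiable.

Satisfiable (open branch found)

1. (p ∧ □□¬(r → p)) → ◇p, u
2. ◇p, u
3. p, v
Accessibility: uRu, uRv, vRu, vRv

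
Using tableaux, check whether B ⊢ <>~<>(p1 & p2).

Tableau for the negation ~<>~<>(p1 & p2):
1. ~<>~<>(p1 & p2), u
2. <>(p1 & p2), u
3. p1 & p2, v
4. p1, v
5. p2, v
6. <>(p1 & p2), v
7. p1 & p2, w
8. p1, w
9. p2, w
Accessibility: uRu, uRv, vRu, vRv, vRw, wRv, wRw
The negation has an open branch (countermodel exists).

No, not valid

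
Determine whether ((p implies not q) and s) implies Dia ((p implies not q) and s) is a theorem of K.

No, not valid

Tableau for the negation not (((p implies not q) and s) implies Dia ((p implies not q) and s)):
1. not (((p implies not q) and s) implies Dia ((p implies not q) and s)), w0
2. (p implies not q) and s, w0   [neg-implies-rule on 1]
3. not Dia ((p implies not q) and s), w0   [neg-implies-rule on 1]
4. p implies not q, w0   [and-rule on 2]
5. s, w0   [and-rule on 2]
6. not q, w0   [implies-rule on 4 (branches; this branch)]
The negation has an open branch (countermodel exists).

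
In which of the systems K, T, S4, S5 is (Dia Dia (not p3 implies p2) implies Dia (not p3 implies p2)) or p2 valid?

S4, S5

T-tableau for the negation not ((Dia Dia (not p3 implies p2) implies Dia (not p3 implies p2)) or p2):
1. not ((Dia Dia (not p3 implies p2) implies Dia (not p3 implies p2)) or p2), u
2. not (Dia Dia (not p3 implies p2) implies Dia (not p3 implies p2)), u
3. not p2, u
4. Dia Dia (not p3 implies p2), u
5. not Dia (not p3 implies p2), u
6. not (not p3 implies p2), u
7. not p3, u
8. Dia (not p3 implies p2), v
9. not (not p3 implies p2), v
10. not p3, v
11. not p2, v
12. not p3 implies p2, w
13. p2, w
Accessibility: uRu, uRv, vRv, vRw, wRw
Complete open branch: countermodel on a T-frame, so not valid in T, nor in K (the same frame is also a K-frame).
S4-tableau for the negation not ((Dia Dia (not p3 implies p2) implies Dia (not p3 implies p2)) or p2):
1. not ((Dia Dia (not p3 implies p2) implies Dia (not p3 implies p2)) or p2), u
2. not (Dia Dia (not p3 implies p2) implies Dia (not p3 implies p2)), u
3. not p2, u
4. Dia Dia (not p3 implies p2), u
5. not Dia (not p3 implies p2), u
6. not (not p3 implies p2), u
7. not p3, u
8. Dia (not p3 implies p2), v
9. not (not p3 implies p2), v
10. not p3, v
11. not p2, v
12. not p3 implies p2, w
13. not (not p3 implies p2), w
14. not p3, w
15. not p2, w
16. p2, w
Accessibility: uRu, uRv, uRw, vRv, vRw, wRw
Branch closes: p2 and not p2 both at w.
Every branch closes (one shown): valid in S4, hence also in S5 (every theorem of S4 is a theorem of S5).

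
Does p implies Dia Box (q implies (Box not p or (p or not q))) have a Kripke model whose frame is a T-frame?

1. p implies Dia Box (q implies (Box not p or (p or not q))), 0
2. Dia Box (q implies (Box not p or (p or not q))), 0
3. Box (q implies (Box not p or (p or not q))), 1
4. q implies (Box not p or (p or not q)), 1
5. Box not p or (p or not q), 1
6. p or not q, 1
7. not q, 1
Accessibility: 0R0, 0R1, 1R1

Satisfiable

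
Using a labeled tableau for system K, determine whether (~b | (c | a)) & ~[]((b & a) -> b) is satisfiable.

No, unsatisfiable

1. (~b | (c | a)) & ~[]((b & a) -> b), 0
2. ~b | (c | a), 0   [&-rule on 1]
3. ~[]((b & a) -> b), 0   [&-rule on 1]
4. c | a, 0   [|-rule on 2 (branches; this branch)]
5. a, 0   [|-rule on 4 (branches; this branch)]
6. ~((b & a) -> b), 1   [~[]-rule on 3: fresh world 1, 0R1]
7. b & a, 1   [~->-rule on 6]
8. ~b, 1   [~->-rule on 6]
9. b, 1   [&-rule on 7]
10. a, 1   [&-rule on 7]
Accessibility: 0R1
Branch closes: b and ~b both at 1.
All branches of the tableau close; one closing branch shown above.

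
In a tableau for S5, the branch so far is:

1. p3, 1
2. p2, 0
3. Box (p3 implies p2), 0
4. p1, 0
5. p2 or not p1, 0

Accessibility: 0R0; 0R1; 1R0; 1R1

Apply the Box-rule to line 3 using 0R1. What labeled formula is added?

p3 implies p2, 1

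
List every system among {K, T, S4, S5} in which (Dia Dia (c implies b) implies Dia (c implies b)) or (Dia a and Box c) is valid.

S4, S5

T-tableau for the negation not ((Dia Dia (c implies b) implies Dia (c implies b)) or (Dia a and Box c)):
1. not ((Dia Dia (c implies b) implies Dia (c implies b)) or (Dia a and Box c)), 0
2. not (Dia Dia (c implies b) implies Dia (c implies b)), 0
3. not (Dia a and Box c), 0
4. Dia Dia (c implies b), 0
5. not Dia (c implies b), 0
6. not (c implies b), 0
7. c, 0
8. not b, 0
9. not Dia a, 0
10. not a, 0
11. Dia (c implies b), 1
12. not (c implies b), 1
13. c, 1
14. not b, 1
15. not a, 1
16. c implies b, 2
17. b, 2
Accessibility: 0R0, 0R1, 1R1, 1R2, 2R2
Complete open branch: countermodel on a T-frame, so not valid in T, nor in K (the same frame is also a K-frame).
S4-tableau for the negation not ((Dia Dia (c implies b) implies Dia (c implies b)) or (Dia a and Box c)):
1. not ((Dia Dia (c implies b) implies Dia (c implies b)) or (Dia a and Box c)), 0
2. not (Dia Dia (c implies b) implies Dia (c implies b)), 0
3. not (Dia a and Box c), 0
4. Dia Dia (c implies b), 0
5. not Dia (c implies b), 0
6. not (c implies b), 0
7. c, 0
8. not b, 0
9. not Dia a, 0
10. not a, 0
11. Dia (c implies b), 1
12. not (c implies b), 1
13. c, 1
14. not b, 1
15. not a, 1
16. c implies b, 2
17. not (c implies b), 2
18. c, 2
19. not b, 2
20. not a, 2
21. b, 2
Accessibility: 0R0, 0R1, 0R2, 1R1, 1R2, 2R2
Branch closes: b and not b both at 2.
Every branch closes (one shown): valid in S4, hence also in S5 (every theorem of S4 is a theorem of S5).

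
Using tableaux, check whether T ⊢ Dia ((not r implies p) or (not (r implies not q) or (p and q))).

Tableau for the negation not Dia ((not r implies p) or (not (r implies not q) or (p and q))):
1. not Dia ((not r implies p) or (not (r implies not q) or (p and q))), u
2. not ((not r implies p) or (not (r implies not q) or (p and q))), u
3. not (not r implies p), u
4. not (not (r implies not q) or (p and q)), u
5. not r, u
6. not p, u
7. r implies not q, u
8. not (p and q), u
9. not q, u
Accessibility: uRu
The negation has an open branch (countermodel exists).

Not valid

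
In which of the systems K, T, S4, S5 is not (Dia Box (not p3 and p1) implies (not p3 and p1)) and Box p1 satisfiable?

S4-tableau for the formula:
1. not (Dia Box (not p3 and p1) implies (not p3 and p1)) and Box p1, u
2. not (Dia Box (not p3 and p1) implies (not p3 and p1)), u
3. Box p1, u
4. Dia Box (not p3 and p1), u
5. not (not p3 and p1), u
6. p1, u
7. p3, u
8. Box (not p3 and p1), v
9. p1, v
10. not p3 and p1, v
11. not p3, v
Accessibility: uRu, uRv, vRv
Complete open branch: satisfiable in S4, hence also in K, T (this S4-model is also a K-model and a T-model).
S5-tableau for the formula:
1. not (Dia Box (not p3 and p1) implies (not p3 and p1)) and Box p1, u
2. not (Dia Box (not p3 and p1) implies (not p3 and p1)), u
3. Box p1, u
4. Dia Box (not p3 and p1), u
5. not (not p3 and p1), u
6. p1, u
7. p3, u
8. Box (not p3 and p1), v
9. p1, v
10. not p3 and p1, u
11. not p3, u
Accessibility: uRu, uRv, vRu, vRv
Branch closes: p3 and not p3 both at u.
Every branch closes (one shown): unsatisfiable in S5.

K, T, S4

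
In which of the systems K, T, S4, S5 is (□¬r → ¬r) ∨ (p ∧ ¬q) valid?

K-tableau for the negation ¬((□¬r → ¬r) ∨ (p ∧ ¬q)):
1. ¬((□¬r → ¬r) ∨ (p ∧ ¬q)), u
2. ¬(□¬r → ¬r), u
3. ¬(p ∧ ¬q), u
4. □¬r, u
5. r, u
6. q, u
Complete open branch: countermodel on a K-frame, so not valid in K.
T-tableau for the negation ¬((□¬r → ¬r) ∨ (p ∧ ¬q)):
1. ¬((□¬r → ¬r) ∨ (p ∧ ¬q)), u
2. ¬(□¬r → ¬r), u
3. ¬(p ∧ ¬q), u
4. □¬r, u
5. r, u
6. ¬r, u
Accessibility: uRu
Branch closes: r and ¬r both at u.
Every branch closes (one shown): valid in T, hence also in S4, S5 (every theorem of T is a theorem of S4 and S5).

T, S4, S5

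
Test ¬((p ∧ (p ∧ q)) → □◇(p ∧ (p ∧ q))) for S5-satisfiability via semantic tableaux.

1. ¬((p ∧ (p ∧ q)) → □◇(p ∧ (p ∧ q))), u
2. p ∧ (p ∧ q), u   [¬→-rule on 1]
3. ¬□◇(p ∧ (p ∧ q)), u   [¬→-rule on 1]
4. p, u   [∧-rule on 2]
5. p ∧ q, u   [∧-rule on 2]
6. q, u   [∧-rule on 5]
7. ¬◇(p ∧ (p ∧ q)), v   [¬□-rule on 3: fresh world v, uRv]
8. ¬(p ∧ (p ∧ q)), u   [¬◇-rule on 7 via vRu]
9. ¬(p ∧ (p ∧ q)), v   [¬◇-rule on 7 via vRv]
10. ¬(p ∧ q), u   [¬∧-rule on 8 (branches; this branch)]
11. ¬(p ∧ q), v   [¬∧-rule on 9 (branches; this branch)]
12. ¬q, u   [¬∧-rule on 10 (branches; this branch)]
Accessibility: uRu, uRv, vRu, vRv
Branch closes: q and ¬q both at u.
All branches of the tableau close; one closing branch shown above.

Unsatisfiable (every branch closes)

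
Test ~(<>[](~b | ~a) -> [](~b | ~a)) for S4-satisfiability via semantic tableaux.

1. ~(<>[](~b | ~a) -> [](~b | ~a)), u
2. <>[](~b | ~a), u
3. ~[](~b | ~a), u
4. [](~b | ~a), v
5. ~b | ~a, v
6. ~a, v
7. ~(~b | ~a), w
8. b, w
9. a, w
Accessibility: uRu, uRv, uRw, vRv, wRw

Satisfiable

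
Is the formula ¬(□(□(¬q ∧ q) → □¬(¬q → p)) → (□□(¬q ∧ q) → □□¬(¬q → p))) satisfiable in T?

1. ¬(□(□(¬q ∧ q) → □¬(¬q → p)) → (□□(¬q ∧ q) → □□¬(¬q → p))), w0
2. □(□(¬q ∧ q) → □¬(¬q → p)), w0   [¬→-rule on 1]
3. ¬(□□(¬q ∧ q) → □□¬(¬q → p)), w0   [¬→-rule on 1]
4. □□(¬q ∧ q), w0   [¬→-rule on 3]
5. ¬□□¬(¬q → p), w0   [¬→-rule on 3]
6. □(¬q ∧ q) → □¬(¬q → p), w0   [□-rule on 2 via w0Rw0]
7. □(¬q ∧ q), w0   [□-rule on 4 via w0Rw0]
8. ¬q ∧ q, w0   [□-rule on 7 via w0Rw0]
9. ¬q, w0   [∧-rule on 8]
10. q, w0   [∧-rule on 8]
Accessibility: w0Rw0
Branch closes: q and ¬q both at w0.
(One branch shown.) All branches close.

Unsatisfiable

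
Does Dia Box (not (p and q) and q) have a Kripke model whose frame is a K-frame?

Satisfiable

1. Dia Box (not (p and q) and q), u
2. Box (not (p and q) and q), v   [Dia-rule on 1: fresh world v, uRv]
Accessibility: uRv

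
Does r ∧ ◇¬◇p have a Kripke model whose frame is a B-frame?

Satisfiable (open branch found)

1. r ∧ ◇¬◇p, w0
2. r, w0   [∧-rule on 1]
3. ◇¬◇p, w0   [∧-rule on 1]
4. ¬◇p, w1   [◇-rule on 3: fresh world w1, w0Rw1]
5. ¬p, w0   [¬◇-rule on 4 via w1Rw0]
6. ¬p, w1   [¬◇-rule on 4 via w1Rw1]
Accessibility: w0Rw0, w0Rw1, w1Rw0, w1Rw1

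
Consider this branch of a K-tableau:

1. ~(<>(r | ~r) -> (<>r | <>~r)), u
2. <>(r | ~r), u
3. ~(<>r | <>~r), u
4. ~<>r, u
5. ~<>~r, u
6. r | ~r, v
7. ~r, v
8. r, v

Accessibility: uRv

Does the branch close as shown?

Both r and ~r appear at v.

Yes, closed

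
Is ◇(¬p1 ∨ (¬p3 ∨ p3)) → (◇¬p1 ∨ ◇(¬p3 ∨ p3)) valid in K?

Valid in K

Tableau for the negation ¬(◇(¬p1 ∨ (¬p3 ∨ p3)) → (◇¬p1 ∨ ◇(¬p3 ∨ p3))):
1. ¬(◇(¬p1 ∨ (¬p3 ∨ p3)) → (◇¬p1 ∨ ◇(¬p3 ∨ p3))), 0
2. ◇(¬p1 ∨ (¬p3 ∨ p3)), 0   [¬→-rule on 1]
3. ¬(◇¬p1 ∨ ◇(¬p3 ∨ p3)), 0   [¬→-rule on 1]
4. ¬◇¬p1, 0   [¬∨-rule on 3]
5. ¬◇(¬p3 ∨ p3), 0   [¬∨-rule on 3]
6. ¬p1 ∨ (¬p3 ∨ p3), 1   [◇-rule on 2: fresh world 1, 0R1]
7. p1, 1   [¬◇-rule on 4 via 0R1]
8. ¬(¬p3 ∨ p3), 1   [¬◇-rule on 5 via 0R1]
9. p3, 1   [¬∨-rule on 8]
10. ¬p3, 1   [¬∨-rule on 8]
Accessibility: 0R1
Branch closes: p3 and ¬p3 both at 1.
Every branch of the negation's tableau closes; the branch above is one of them.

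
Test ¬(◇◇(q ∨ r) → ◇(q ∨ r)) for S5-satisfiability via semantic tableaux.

1. ¬(◇◇(q ∨ r) → ◇(q ∨ r)), 0
2. ◇◇(q ∨ r), 0
3. ¬◇(q ∨ r), 0
4. ¬(q ∨ r), 0
5. ¬q, 0
6. ¬r, 0
7. ◇(q ∨ r), 1
8. ¬(q ∨ r), 1
9. ¬q, 1
10. ¬r, 1
11. q ∨ r, 2
12. ¬(q ∨ r), 2
13. ¬q, 2
14. ¬r, 2
15. r, 2
Accessibility: 0R0, 0R1, 0R2, 1R0, 1R1, 1R2, 2R0, 2R1, 2R2
Branch closes: r and ¬r both at 2.
(One branch shown.) All branches close.

No, unsatisfiable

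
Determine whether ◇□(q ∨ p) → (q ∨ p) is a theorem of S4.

Invalid (countermodel exists)

Tableau for the negation ¬(◇□(q ∨ p) → (q ∨ p)):
1. ¬(◇□(q ∨ p) → (q ∨ p)), 0
2. ◇□(q ∨ p), 0   [¬→-rule on 1]
3. ¬(q ∨ p), 0   [¬→-rule on 1]
4. ¬q, 0   [¬∨-rule on 3]
5. ¬p, 0   [¬∨-rule on 3]
6. □(q ∨ p), 1   [◇-rule on 2: fresh world 1, 0R1]
7. q ∨ p, 1   [□-rule on 6 via 1R1]
8. p, 1   [∨-rule on 7 (branches; this branch)]
Accessibility: 0R0, 0R1, 1R1
The negation has an open branch (countermodel exists).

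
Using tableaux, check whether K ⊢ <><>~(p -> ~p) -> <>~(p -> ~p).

Invalid (countermodel exists)

Tableau for the negation ~(<><>~(p -> ~p) -> <>~(p -> ~p)):
1. ~(<><>~(p -> ~p) -> <>~(p -> ~p)), 0
2. <><>~(p -> ~p), 0
3. ~<>~(p -> ~p), 0
4. <>~(p -> ~p), 1
5. p -> ~p, 1
6. ~p, 1
7. ~(p -> ~p), 2
8. p, 2
Accessibility: 0R1, 1R2
The negation has an open branch (countermodel exists).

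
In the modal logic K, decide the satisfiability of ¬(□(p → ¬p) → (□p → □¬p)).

1. ¬(□(p → ¬p) → (□p → □¬p)), u
2. □(p → ¬p), u
3. ¬(□p → □¬p), u
4. □p, u
5. ¬□¬p, u
6. p, v
7. p → ¬p, v
8. ¬p, v
Accessibility: uRv
Branch closes: p and ¬p both at v.
(One branch shown.) All branches close.

No, unsatisfiable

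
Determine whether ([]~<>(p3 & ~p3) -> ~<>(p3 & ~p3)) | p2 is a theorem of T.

Valid in T

Tableau for the negation ~(([]~<>(p3 & ~p3) -> ~<>(p3 & ~p3)) | p2):
1. ~(([]~<>(p3 & ~p3) -> ~<>(p3 & ~p3)) | p2), u
2. ~([]~<>(p3 & ~p3) -> ~<>(p3 & ~p3)), u
3. ~p2, u
4. []~<>(p3 & ~p3), u
5. <>(p3 & ~p3), u
6. ~<>(p3 & ~p3), u
7. ~(p3 & ~p3), u
8. p3, u
9. p3 & ~p3, v
10. p3, v
11. ~p3, v
Accessibility: uRu, uRv, vRv
Branch closes: p3 and ~p3 both at v.
Every branch of the negation's tableau closes; the branch above is one of them.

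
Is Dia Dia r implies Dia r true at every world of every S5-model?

Tableau for the negation not (Dia Dia r implies Dia r):
1. not (Dia Dia r implies Dia r), 0
2. Dia Dia r, 0
3. not Dia r, 0
4. not r, 0
5. Dia r, 1
6. not r, 1
7. r, 2
8. not r, 2
Accessibility: 0R0, 0R1, 0R2, 1R0, 1R1, 1R2, 2R0, 2R1, 2R2
Branch closes: r and not r both at 2.
Every branch of the negation's tableau closes; the branch above is one of them.

Yes, valid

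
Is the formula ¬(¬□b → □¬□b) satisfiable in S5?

No, unsatisfiable

1. ¬(¬□b → □¬□b), w0
2. ¬□b, w0
3. ¬□¬□b, w0
4. ¬b, w1
5. □b, w2
6. b, w0
7. b, w1
Accessibility: w0Rw0, w0Rw1, w0Rw2, w1Rw0, w1Rw1, w1Rw2, w2Rw0, w2Rw1, w2Rw2
Branch closes: b and ¬b both at w1.
Every branch closes; the branch above is one of them.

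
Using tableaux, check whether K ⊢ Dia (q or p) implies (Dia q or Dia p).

Tableau for the negation not (Dia (q or p) implies (Dia q or Dia p)):
1. not (Dia (q or p) implies (Dia q or Dia p)), w0
2. Dia (q or p), w0
3. not (Dia q or Dia p), w0
4. not Dia q, w0
5. not Dia p, w0
6. q or p, w1
7. not q, w1
8. not p, w1
9. p, w1
Accessibility: w0Rw1
Branch closes: p and not p both at w1.
All branches of the negation close; one closing branch shown above.

Valid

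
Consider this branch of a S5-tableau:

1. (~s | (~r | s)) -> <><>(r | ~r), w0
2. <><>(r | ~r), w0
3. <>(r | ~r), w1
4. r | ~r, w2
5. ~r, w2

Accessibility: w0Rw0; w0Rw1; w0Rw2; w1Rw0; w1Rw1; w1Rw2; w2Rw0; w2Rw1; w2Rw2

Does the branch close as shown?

No atom appears with both signs at the same world.

Not closed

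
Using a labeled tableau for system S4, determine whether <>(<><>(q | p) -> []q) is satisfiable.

Satisfiable (open branch found)

1. <>(<><>(q | p) -> []q), w0
2. <><>(q | p) -> []q, w1   [<>-rule on 1: fresh world w1, w0Rw1]
3. []q, w1   [->-rule on 2 (branches; this branch)]
4. q, w1   [[]-rule on 3 via w1Rw1]
Accessibility: w0Rw0, w0Rw1, w1Rw1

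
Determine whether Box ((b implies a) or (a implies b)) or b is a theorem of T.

Valid in T

Tableau for the negation not (Box ((b implies a) or (a implies b)) or b):
1. not (Box ((b implies a) or (a implies b)) or b), u
2. not Box ((b implies a) or (a implies b)), u
3. not b, u
4. not ((b implies a) or (a implies b)), v
5. not (b implies a), v
6. not (a implies b), v
7. b, v
8. not a, v
9. a, v
10. not b, v
Accessibility: uRu, uRv, vRv
Branch closes: a and not a both at v.
Every branch of the negation's tableau closes; the branch above is one of them.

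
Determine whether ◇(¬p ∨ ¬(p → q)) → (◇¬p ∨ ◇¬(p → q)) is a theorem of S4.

Tableau for the negation ¬(◇(¬p ∨ ¬(p → q)) → (◇¬p ∨ ◇¬(p → q))):
1. ¬(◇(¬p ∨ ¬(p → q)) → (◇¬p ∨ ◇¬(p → q))), 0
2. ◇(¬p ∨ ¬(p → q)), 0
3. ¬(◇¬p ∨ ◇¬(p → q)), 0
4. ¬◇¬p, 0
5. ¬◇¬(p → q), 0
6. p, 0
7. p → q, 0
8. q, 0
9. ¬p ∨ ¬(p → q), 1
10. p, 1
11. p → q, 1
12. ¬(p → q), 1
13. ¬q, 1
14. q, 1
Accessibility: 0R0, 0R1, 1R1
Branch closes: q and ¬q both at 1.
All branches of the negation close; one closing branch shown above.

Yes, valid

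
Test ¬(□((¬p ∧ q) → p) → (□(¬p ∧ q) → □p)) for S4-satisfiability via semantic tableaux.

Unsatisfiable (every branch closes)

1. ¬(□((¬p ∧ q) → p) → (□(¬p ∧ q) → □p)), w0
2. □((¬p ∧ q) → p), w0
3. ¬(□(¬p ∧ q) → □p), w0
4. □(¬p ∧ q), w0
5. ¬□p, w0
6. (¬p ∧ q) → p, w0
7. ¬p ∧ q, w0
8. ¬p, w0
9. q, w0
10. ¬(¬p ∧ q), w0
11. ¬q, w0
Accessibility: w0Rw0
Branch closes: q and ¬q both at w0.
(One branch shown.) All branches close.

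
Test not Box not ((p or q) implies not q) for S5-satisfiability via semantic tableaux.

1. not Box not ((p or q) implies not q), w0
2. (p or q) implies not q, w1   [neg-Box-rule on 1: fresh world w1, w0Rw1]
3. not q, w1   [implies-rule on 2 (branches; this branch)]
Accessibility: w0Rw0, w0Rw1, w1Rw0, w1Rw1

Satisfiable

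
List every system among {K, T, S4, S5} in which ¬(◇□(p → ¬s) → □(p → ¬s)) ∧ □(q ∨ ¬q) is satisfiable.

S5-tableau for the formula:
1. ¬(◇□(p → ¬s) → □(p → ¬s)) ∧ □(q ∨ ¬q), w0
2. ¬(◇□(p → ¬s) → □(p → ¬s)), w0
3. □(q ∨ ¬q), w0
4. ◇□(p → ¬s), w0
5. ¬□(p → ¬s), w0
6. q ∨ ¬q, w0
7. ¬q, w0
8. □(p → ¬s), w1
9. q ∨ ¬q, w1
10. p → ¬s, w0
11. p → ¬s, w1
12. ¬q, w1
13. ¬s, w0
14. ¬s, w1
15. ¬(p → ¬s), w2
16. p, w2
17. s, w2
18. q ∨ ¬q, w2
19. p → ¬s, w2
20. ¬q, w2
21. ¬s, w2
Accessibility: w0Rw0, w0Rw1, w0Rw2, w1Rw0, w1Rw1, w1Rw2, w2Rw0, w2Rw1, w2Rw2
Branch closes: s and ¬s both at w2.
Every branch closes (one shown): unsatisfiable in S5.
S4-tableau for the formula:
1. ¬(◇□(p → ¬s) → □(p → ¬s)) ∧ □(q ∨ ¬q), w0
2. ¬(◇□(p → ¬s) → □(p → ¬s)), w0
3. □(q ∨ ¬q), w0
4. ◇□(p → ¬s), w0
5. ¬□(p → ¬s), w0
6. q ∨ ¬q, w0
7. ¬q, w0
8. □(p → ¬s), w1
9. q ∨ ¬q, w1
10. p → ¬s, w1
11. ¬q, w1
12. ¬s, w1
13. ¬(p → ¬s), w2
14. p, w2
15. s, w2
16. q ∨ ¬q, w2
17. ¬q, w2
Accessibility: w0Rw0, w0Rw1, w0Rw2, w1Rw1, w2Rw2
Complete open branch: satisfiable in S4, hence also in K, T (this S4-model is also a K-model and a T-model).

K, T, S4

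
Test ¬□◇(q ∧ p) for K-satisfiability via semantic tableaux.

1. ¬□◇(q ∧ p), w0
2. ¬◇(q ∧ p), w1
Accessibility: w0Rw1

Satisfiable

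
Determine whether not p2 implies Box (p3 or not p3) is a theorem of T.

Tableau for the negation not (not p2 implies Box (p3 or not p3)):
1. not (not p2 implies Box (p3 or not p3)), u
2. not p2, u
3. not Box (p3 or not p3), u
4. not (p3 or not p3), v
5. not p3, v
6. p3, v
Accessibility: uRu, uRv, vRv
Branch closes: p3 and not p3 both at v.
Every branch of the negation's tableau closes; the branch above is one of them.

Valid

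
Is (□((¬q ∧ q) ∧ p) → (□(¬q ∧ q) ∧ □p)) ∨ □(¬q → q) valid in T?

Yes, valid

Tableau for the negation ¬((□((¬q ∧ q) ∧ p) → (□(¬q ∧ q) ∧ □p)) ∨ □(¬q → q)):
1. ¬((□((¬q ∧ q) ∧ p) → (□(¬q ∧ q) ∧ □p)) ∨ □(¬q → q)), 0
2. ¬(□((¬q ∧ q) ∧ p) → (□(¬q ∧ q) ∧ □p)), 0
3. ¬□(¬q → q), 0
4. □((¬q ∧ q) ∧ p), 0
5. ¬(□(¬q ∧ q) ∧ □p), 0
6. (¬q ∧ q) ∧ p, 0
7. ¬q ∧ q, 0
8. p, 0
9. ¬q, 0
10. q, 0
Accessibility: 0R0
Branch closes: q and ¬q both at 0.
All branches of the negation close; one closing branch shown above.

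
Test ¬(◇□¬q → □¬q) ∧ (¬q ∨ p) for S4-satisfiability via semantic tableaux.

1. ¬(◇□¬q → □¬q) ∧ (¬q ∨ p), 0
2. ¬(◇□¬q → □¬q), 0   [∧-rule on 1]
3. ¬q ∨ p, 0   [∧-rule on 1]
4. ◇□¬q, 0   [¬→-rule on 2]
5. ¬□¬q, 0   [¬→-rule on 2]
6. p, 0   [∨-rule on 3 (branches; this branch)]
7. □¬q, 1   [◇-rule on 4: fresh world 1, 0R1]
8. ¬q, 1   [□-rule on 7 via 1R1]
9. q, 2   [¬□-rule on 5: fresh world 2, 0R2]
Accessibility: 0R0, 0R1, 0R2, 1R1, 2R2

Satisfiable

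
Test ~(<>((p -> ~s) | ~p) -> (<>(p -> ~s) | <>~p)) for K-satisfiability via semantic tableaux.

1. ~(<>((p -> ~s) | ~p) -> (<>(p -> ~s) | <>~p)), w0
2. <>((p -> ~s) | ~p), w0   [~->-rule on 1]
3. ~(<>(p -> ~s) | <>~p), w0   [~->-rule on 1]
4. ~<>(p -> ~s), w0   [~|-rule on 3]
5. ~<>~p, w0   [~|-rule on 3]
6. (p -> ~s) | ~p, w1   [<>-rule on 2: fresh world w1, w0Rw1]
7. ~(p -> ~s), w1   [~<>-rule on 4 via w0Rw1]
8. p, w1   [~->-rule on 7]
9. s, w1   [~->-rule on 7]
10. p -> ~s, w1   [|-rule on 6 (branches; this branch)]
11. ~s, w1   [->-rule on 10 (branches; this branch)]
Accessibility: w0Rw1
Branch closes: s and ~s both at w1.
All branches of the tableau close; one closing branch shown above.

No, unsatisfiable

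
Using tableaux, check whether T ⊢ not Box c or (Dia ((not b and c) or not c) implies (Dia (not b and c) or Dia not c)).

Valid

Tableau for the negation not (not Box c or (Dia ((not b and c) or not c) implies (Dia (not b and c) or Dia not c))):
1. not (not Box c or (Dia ((not b and c) or not c) implies (Dia (not b and c) or Dia not c))), u
2. Box c, u   [neg-or-rule on 1]
3. not (Dia ((not b and c) or not c) implies (Dia (not b and c) or Dia not c)), u   [neg-or-rule on 1]
4. Dia ((not b and c) or not c), u   [neg-implies-rule on 3]
5. not (Dia (not b and c) or Dia not c), u   [neg-implies-rule on 3]
6. not Dia (not b and c), u   [neg-or-rule on 5]
7. not Dia not c, u   [neg-or-rule on 5]
8. c, u   [Box-rule on 2 via uRu]
9. not (not b and c), u   [neg-Dia-rule on 6 via uRu]
10. b, u   [neg-and-rule on 9 (branches; this branch)]
11. (not b and c) or not c, v   [Dia-rule on 4: fresh world v, uRv]
12. c, v   [Box-rule on 2 via uRv]
13. not (not b and c), v   [neg-Dia-rule on 6 via uRv]
14. not b and c, v   [or-rule on 11 (branches; this branch)]
15. not b, v   [and-rule on 14]
16. not c, v   [neg-and-rule on 13 (branches; this branch)]
Accessibility: uRu, uRv, vRv
Branch closes: c and not c both at v.
Every branch of the negation's tableau closes; the branch above is one of them.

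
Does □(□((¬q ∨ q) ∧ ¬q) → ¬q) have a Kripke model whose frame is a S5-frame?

Satisfiable

1. □(□((¬q ∨ q) ∧ ¬q) → ¬q), u
2. □((¬q ∨ q) ∧ ¬q) → ¬q, u
3. ¬q, u
Accessibility: uRu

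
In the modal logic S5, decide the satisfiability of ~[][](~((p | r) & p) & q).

1. ~[][](~((p | r) & p) & q), u
2. ~[](~((p | r) & p) & q), v
3. ~(~((p | r) & p) & q), w
4. ~q, w
Accessibility: uRu, uRv, uRw, vRu, vRv, vRw, wRu, wRv, wRw

Yes, satisfiable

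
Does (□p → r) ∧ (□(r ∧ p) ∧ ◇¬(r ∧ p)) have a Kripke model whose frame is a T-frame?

Unsatisfiable

1. (□p → r) ∧ (□(r ∧ p) ∧ ◇¬(r ∧ p)), u
2. □p → r, u
3. □(r ∧ p) ∧ ◇¬(r ∧ p), u
4. □(r ∧ p), u
5. ◇¬(r ∧ p), u
6. r ∧ p, u
7. r, u
8. p, u
9. ¬(r ∧ p), v
10. r ∧ p, v
11. r, v
12. p, v
13. ¬p, v
Accessibility: uRu, uRv, vRv
Branch closes: p and ¬p both at v.
(One branch shown.) All branches close.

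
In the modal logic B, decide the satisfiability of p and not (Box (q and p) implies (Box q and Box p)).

Unsatisfiable (every branch closes)

1. p and not (Box (q and p) implies (Box q and Box p)), u
2. p, u
3. not (Box (q and p) implies (Box q and Box p)), u
4. Box (q and p), u
5. not (Box q and Box p), u
6. q and p, u
7. q, u
8. not Box p, u
9. not p, v
10. q and p, v
11. q, v
12. p, v
Accessibility: uRu, uRv, vRu, vRv
Branch closes: p and not p both at v.
All branches of the tableau close; one closing branch shown above.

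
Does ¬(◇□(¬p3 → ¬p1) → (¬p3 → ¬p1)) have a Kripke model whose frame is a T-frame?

1. ¬(◇□(¬p3 → ¬p1) → (¬p3 → ¬p1)), w0
2. ◇□(¬p3 → ¬p1), w0
3. ¬(¬p3 → ¬p1), w0
4. ¬p3, w0
5. p1, w0
6. □(¬p3 → ¬p1), w1
7. ¬p3 → ¬p1, w1
8. ¬p1, w1
Accessibility: w0Rw0, w0Rw1, w1Rw1

Yes, satisfiable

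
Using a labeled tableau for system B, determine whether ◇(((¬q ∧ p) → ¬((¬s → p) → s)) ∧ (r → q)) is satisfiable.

Yes, satisfiable

1. ◇(((¬q ∧ p) → ¬((¬s → p) → s)) ∧ (r → q)), w0
2. ((¬q ∧ p) → ¬((¬s → p) → s)) ∧ (r → q), w1
3. (¬q ∧ p) → ¬((¬s → p) → s), w1
4. r → q, w1
5. ¬((¬s → p) → s), w1
6. ¬s → p, w1
7. ¬s, w1
8. q, w1
9. p, w1
Accessibility: w0Rw0, w0Rw1, w1Rw0, w1Rw1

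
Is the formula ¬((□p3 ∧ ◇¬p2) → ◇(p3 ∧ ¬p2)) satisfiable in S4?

1. ¬((□p3 ∧ ◇¬p2) → ◇(p3 ∧ ¬p2)), w0
2. □p3 ∧ ◇¬p2, w0
3. ¬◇(p3 ∧ ¬p2), w0
4. □p3, w0
5. ◇¬p2, w0
6. ¬(p3 ∧ ¬p2), w0
7. p3, w0
8. p2, w0
9. ¬p2, w1
10. ¬(p3 ∧ ¬p2), w1
11. p3, w1
12. p2, w1
Accessibility: w0Rw0, w0Rw1, w1Rw1
Branch closes: p2 and ¬p2 both at w1.
(One branch shown.) All branches close.

Unsatisfiable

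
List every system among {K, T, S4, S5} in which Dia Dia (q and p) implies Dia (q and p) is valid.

T-tableau for the negation not (Dia Dia (q and p) implies Dia (q and p)):
1. not (Dia Dia (q and p) implies Dia (q and p)), u
2. Dia Dia (q and p), u
3. not Dia (q and p), u
4. not (q and p), u
5. not p, u
6. Dia (q and p), v
7. not (q and p), v
8. not p, v
9. q and p, w
10. q, w
11. p, w
Accessibility: uRu, uRv, vRv, vRw, wRw
Complete open branch: countermodel on a T-frame, so not valid in T, nor in K (the same frame is also a K-frame).
S4-tableau for the negation not (Dia Dia (q and p) implies Dia (q and p)):
1. not (Dia Dia (q and p) implies Dia (q and p)), u
2. Dia Dia (q and p), u
3. not Dia (q and p), u
4. not (q and p), u
5. not p, u
6. Dia (q and p), v
7. not (q and p), v
8. not p, v
9. q and p, w
10. q, w
11. p, w
12. not (q and p), w
13. not p, w
Accessibility: uRu, uRv, uRw, vRv, vRw, wRw
Branch closes: p and not p both at w.
Every branch closes (one shown): valid in S4, hence also in S5 (every theorem of S4 is a theorem of S5).

S4, S5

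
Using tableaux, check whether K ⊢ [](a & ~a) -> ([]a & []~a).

Valid in K

Tableau for the negation ~([](a & ~a) -> ([]a & []~a)):
1. ~([](a & ~a) -> ([]a & []~a)), w0
2. [](a & ~a), w0
3. ~([]a & []~a), w0
4. ~[]~a, w0
5. a, w1
6. a & ~a, w1
7. ~a, w1
Accessibility: w0Rw1
Branch closes: a and ~a both at w1.
Every branch of the negation's tableau closes; the branch above is one of them.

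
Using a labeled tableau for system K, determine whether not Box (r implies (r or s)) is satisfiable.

Unsatisfiable (every branch closes)

1. not Box (r implies (r or s)), w0
2. not (r implies (r or s)), w1
3. r, w1
4. not (r or s), w1
5. not r, w1
6. not s, w1
Accessibility: w0Rw1
Branch closes: r and not r both at w1.
Every branch closes; the branch above is one of them.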